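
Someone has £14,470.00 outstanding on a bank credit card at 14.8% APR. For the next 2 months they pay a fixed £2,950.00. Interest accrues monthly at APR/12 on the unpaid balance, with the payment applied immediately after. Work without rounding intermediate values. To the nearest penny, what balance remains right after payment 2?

£8,892.74

Monthly rate r = 14.8%/12 = 1.23333% = 0.0123333.
Each month: B ← B·(1+r) − £2,950.00.
Month 1: interest £178.46; balance after payment £11,698.46.
Month 2: interest £144.28; balance after payment £8,892.74.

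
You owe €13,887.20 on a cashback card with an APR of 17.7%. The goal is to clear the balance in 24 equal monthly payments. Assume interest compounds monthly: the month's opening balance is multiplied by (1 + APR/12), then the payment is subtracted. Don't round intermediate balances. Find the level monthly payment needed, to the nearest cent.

€691.29

Monthly rate r = 17.7%/12 = 1.475% = 0.01475.
Level-payment amortization: P = B₀·r / (1 − (1+r)^(−n)) = 13887.20·0.01475 / (1 − 1.01475^(−24)).
Denominator 1 − (1+r)^(−24) = 0.296308087.
P = 204.836 / 0.296308087 ≈ 691.29.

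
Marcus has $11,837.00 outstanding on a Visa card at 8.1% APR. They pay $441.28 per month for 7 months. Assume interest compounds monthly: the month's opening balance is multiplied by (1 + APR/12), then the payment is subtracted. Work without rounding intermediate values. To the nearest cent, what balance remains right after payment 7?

Monthly rate r = 8.1%/12 = 0.675% = 0.00675.
Each month: B ← B·(1+r) − $441.28.
Month 1: interest $79.90; balance after payment $11,475.62.
Month 2: interest $77.46; balance after payment $11,111.80.
Month 3: interest $75.00; balance after payment $10,745.52.
Month 4: interest $72.53; balance after payment $10,376.78.
Month 5: interest $70.04; balance after payment $10,005.54.
Month 6: interest $67.54; balance after payment $9,631.80.
Month 7: interest $65.01; balance after payment $9,255.53.

$9,255.53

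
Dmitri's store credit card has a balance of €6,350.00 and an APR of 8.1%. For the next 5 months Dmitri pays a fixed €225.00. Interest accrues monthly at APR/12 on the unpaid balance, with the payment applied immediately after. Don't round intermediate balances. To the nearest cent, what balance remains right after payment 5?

€5,426.93

Monthly rate r = 8.1%/12 = 0.675% = 0.00675.
Each month: B ← B·(1+r) − €225.00.
Month 1: interest €42.86; balance after payment €6,167.86.
Month 2: interest €41.63; balance after payment €5,984.50.
Month 3: interest €40.40; balance after payment €5,799.89.
Month 4: interest €39.15; balance after payment €5,614.04.
Month 5: interest €37.89; balance after payment €5,426.93.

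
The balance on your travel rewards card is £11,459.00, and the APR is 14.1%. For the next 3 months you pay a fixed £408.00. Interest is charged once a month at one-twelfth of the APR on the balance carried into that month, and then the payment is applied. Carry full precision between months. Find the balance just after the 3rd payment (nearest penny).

£10,629.26

Monthly rate r = 14.1%/12 = 1.175% = 0.01175.
Each month: B ← B·(1+r) − £408.00.
Month 1: interest £134.64; balance after payment £11,185.64.
Month 2: interest £131.43; balance after payment £10,909.07.
Month 3: interest £128.18; balance after payment £10,629.26.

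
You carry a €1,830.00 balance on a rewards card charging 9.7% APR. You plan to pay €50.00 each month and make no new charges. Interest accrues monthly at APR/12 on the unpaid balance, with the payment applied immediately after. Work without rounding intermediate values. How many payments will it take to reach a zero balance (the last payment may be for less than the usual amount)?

Monthly rate r = 9.7%/12 = 0.808333% = 0.00808333.
Recurrence: B ← B·(1+r) − €50.00.
Month 1: interest €14.79; balance after payment €1,794.79.
Month 2: interest €14.51; balance after payment €1,759.30.
Closed form: n = −ln(1 − rB₀/P)/ln(1+r) = −ln(0.70415)/ln(1.00808) ≈ 43.569, so the balance reaches zero during payment 44.

44 payments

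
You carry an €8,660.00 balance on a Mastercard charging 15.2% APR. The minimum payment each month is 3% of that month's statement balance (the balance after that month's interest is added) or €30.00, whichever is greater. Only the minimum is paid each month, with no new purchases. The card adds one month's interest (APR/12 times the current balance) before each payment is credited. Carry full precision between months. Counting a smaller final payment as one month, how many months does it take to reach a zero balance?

Monthly rate r = 15.2%/12 = 1.26667% = 0.0126667.
While 3% of the post-interest balance exceeds €30.00, each month B ← (B·(1+r))·(1 − 0.03), i.e. B shrinks by the factor (1+r)·0.97 = 0.98229.
This holds for months 1–122. Entering month 123 the balance is €978.55; 3% of the post-interest balance is now below €30.00, so the flat €30.00 minimum applies from here.
From month 123 a fixed €30.00 at rate r clears €978.55 in 43 more payments. Total: 122 + 43 = 165 months.

165 months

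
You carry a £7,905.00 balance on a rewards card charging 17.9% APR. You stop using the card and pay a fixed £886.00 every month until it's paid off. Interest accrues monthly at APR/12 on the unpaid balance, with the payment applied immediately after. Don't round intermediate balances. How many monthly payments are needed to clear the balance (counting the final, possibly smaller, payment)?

10 payments

Monthly rate r = 17.9%/12 = 1.49167% = 0.0149167.
Recurrence: B ← B·(1+r) − £886.00.
Month 1: interest £117.92; balance after payment £7,136.92.
Month 2: interest £106.46; balance after payment £6,357.38.
Closed form: n = −ln(1 − rB₀/P)/ln(1+r) = −ln(0.86691)/ln(1.01492) ≈ 9.646, so the balance reaches zero during payment 10.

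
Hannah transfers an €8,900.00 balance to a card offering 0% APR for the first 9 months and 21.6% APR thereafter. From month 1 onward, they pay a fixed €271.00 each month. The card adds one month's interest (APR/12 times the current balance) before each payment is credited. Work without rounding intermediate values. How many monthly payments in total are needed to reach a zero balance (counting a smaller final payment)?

41 months

Promo months 1–9 at r₀ = 0%/12 = 0; months 10+ at r₁ = 21.6%/12 = 0.018.
After month 9 (no interest yet): B = €8,900.00 − 9·€271.00 = €6,461.00.
Then at r₁ with €271.00/mo: n₂ = −ln(1 − r₁·B/P)/ln(1+r₁) ≈ 31.42 → 32 more payments.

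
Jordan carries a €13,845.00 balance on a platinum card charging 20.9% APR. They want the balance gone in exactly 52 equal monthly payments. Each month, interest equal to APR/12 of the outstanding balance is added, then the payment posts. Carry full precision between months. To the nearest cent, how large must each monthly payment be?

€406.93

Monthly rate r = 20.9%/12 = 1.74167% = 0.0174167.
Level-payment amortization: P = B₀·r / (1 − (1+r)^(−n)) = 13845.00·0.0174167 / (1 − 1.01742^(−52)).
Denominator 1 − (1+r)^(−52) = 0.592563511.
P = 241.134 / 0.592563511 ≈ 406.93.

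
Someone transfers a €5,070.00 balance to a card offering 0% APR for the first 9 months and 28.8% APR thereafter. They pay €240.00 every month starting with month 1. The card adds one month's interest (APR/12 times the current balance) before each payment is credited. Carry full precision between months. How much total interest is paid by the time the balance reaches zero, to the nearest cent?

€570.81

Promo months 1–9 at r₀ = 0%/12 = 0; months 10+ at r₁ = 28.8%/12 = 0.024.
After month 9 (no interest yet): B = €5,070.00 − 9·€240.00 = €2,910.00.
Then at r₁ with €240.00/mo: n₂ = −ln(1 − r₁·B/P)/ln(1+r₁) ≈ 14.50 → 15 more payments.
Total paid = 23·€240.00 + €120.81 = €5,640.81; interest = €5,640.81 − €5,070.00 = €570.81.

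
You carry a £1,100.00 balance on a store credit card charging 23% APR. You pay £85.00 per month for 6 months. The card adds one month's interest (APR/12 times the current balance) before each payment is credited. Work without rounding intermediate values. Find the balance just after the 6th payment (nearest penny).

Monthly rate r = 23%/12 = 1.91667% = 0.0191667.
Each month: B ← B·(1+r) − £85.00.
Month 1: interest £21.08; balance after payment £1,036.08.
Month 2: interest £19.86; balance after payment £970.94.
Month 3: interest £18.61; balance after payment £904.55.
Month 4: interest £17.34; balance after payment £836.89.
Month 5: interest £16.04; balance after payment £767.93.
Month 6: interest £14.72; balance after payment £697.65.

£697.65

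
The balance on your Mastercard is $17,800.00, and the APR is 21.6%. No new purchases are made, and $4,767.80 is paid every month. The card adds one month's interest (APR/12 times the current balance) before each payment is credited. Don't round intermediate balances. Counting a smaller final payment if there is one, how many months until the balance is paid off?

Monthly rate r = 21.6%/12 = 1.8% = 0.018.
Recurrence: B ← B·(1+r) − $4,767.80.
Month 1: interest $320.40; balance after payment $13,352.60.
Month 2: interest $240.35; balance after payment $8,825.15.
Month 3: interest $158.85; balance after payment $4,216.20.
Month 4: interest $75.89; balance after payment $0.00.

4 payments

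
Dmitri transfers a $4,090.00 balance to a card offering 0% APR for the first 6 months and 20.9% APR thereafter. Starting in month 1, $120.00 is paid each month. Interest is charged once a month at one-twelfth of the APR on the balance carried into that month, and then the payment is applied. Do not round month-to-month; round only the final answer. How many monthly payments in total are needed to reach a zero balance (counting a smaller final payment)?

Promo months 1–6 at r₀ = 0%/12 = 0; months 7+ at r₁ = 20.9%/12 = 0.0174167.
After month 6 (no interest yet): B = $4,090.00 − 6·$120.00 = $3,370.00.
Then at r₁ with $120.00/mo: n₂ = −ln(1 − r₁·B/P)/ln(1+r₁) ≈ 38.90 → 39 more payments.

45 payments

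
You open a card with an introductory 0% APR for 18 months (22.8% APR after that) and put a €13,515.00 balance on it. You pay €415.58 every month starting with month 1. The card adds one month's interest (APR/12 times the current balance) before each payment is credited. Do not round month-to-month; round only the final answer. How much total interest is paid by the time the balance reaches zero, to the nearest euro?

€1,094

Promo months 1–18 at r₀ = 0%/12 = 0; months 19+ at r₁ = 22.8%/12 = 0.019.
After month 18 (no interest yet): B = €13,515.00 − 18·€415.58 = €6,034.56.
Then at r₁ with €415.58/mo: n₂ = −ln(1 − r₁·B/P)/ln(1+r₁) ≈ 17.15 → 18 more payments.
Total paid = 35·€415.58 + €63.42 = €14,608.72; interest = €14,608.72 − €13,515.00 = €1,093.72.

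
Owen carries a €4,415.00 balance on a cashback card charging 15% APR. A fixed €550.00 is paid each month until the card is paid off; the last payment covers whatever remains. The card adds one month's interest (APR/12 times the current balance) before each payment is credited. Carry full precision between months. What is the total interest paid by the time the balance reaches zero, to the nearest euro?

Monthly rate r = 15%/12 = 1.25% = 0.0125.
Payoff takes n = ⌈−ln(1 − rB₀/P)/ln(1+r)⌉ = ⌈8.512⌉ = 9 payments; the last is €282.40.
Total paid = 8·€550.00 + €282.40 = €4,682.40.
Total interest = total paid − principal = €4,682.40 − €4,415.00 = €267.40.

€267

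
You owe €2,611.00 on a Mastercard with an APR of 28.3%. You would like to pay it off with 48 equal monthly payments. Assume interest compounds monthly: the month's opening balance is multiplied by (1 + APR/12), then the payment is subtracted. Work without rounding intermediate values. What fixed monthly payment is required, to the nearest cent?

€91.45

Monthly rate r = 28.3%/12 = 2.35833% = 0.0235833.
Level-payment amortization: P = B₀·r / (1 − (1+r)^(−n)) = 2611.00·0.0235833 / (1 − 1.02358^(−48)).
Denominator 1 − (1+r)^(−48) = 0.673347398.
P = 61.5761 / 0.673347398 ≈ 91.45.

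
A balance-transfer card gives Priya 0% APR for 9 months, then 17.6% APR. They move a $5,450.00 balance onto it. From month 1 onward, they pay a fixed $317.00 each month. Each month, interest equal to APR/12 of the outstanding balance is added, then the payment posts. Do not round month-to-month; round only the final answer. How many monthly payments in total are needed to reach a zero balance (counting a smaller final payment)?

Promo months 1–9 at r₀ = 0%/12 = 0; months 10+ at r₁ = 17.6%/12 = 0.0146667.
After month 9 (no interest yet): B = $5,450.00 − 9·$317.00 = $2,597.00.
Then at r₁ with $317.00/mo: n₂ = −ln(1 − r₁·B/P)/ln(1+r₁) ≈ 8.79 → 9 more payments.

18 payments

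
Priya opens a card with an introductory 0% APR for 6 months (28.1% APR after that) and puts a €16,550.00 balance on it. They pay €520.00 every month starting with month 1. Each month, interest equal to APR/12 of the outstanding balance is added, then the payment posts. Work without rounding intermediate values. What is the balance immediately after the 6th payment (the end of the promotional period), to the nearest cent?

€13,430.00

Promo months 1–6 at r₀ = 0%/12 = 0; months 7+ at r₁ = 28.1%/12 = 0.0234167.
After month 6 (no interest yet): B = €16,550.00 − 6·€520.00 = €13,430.00.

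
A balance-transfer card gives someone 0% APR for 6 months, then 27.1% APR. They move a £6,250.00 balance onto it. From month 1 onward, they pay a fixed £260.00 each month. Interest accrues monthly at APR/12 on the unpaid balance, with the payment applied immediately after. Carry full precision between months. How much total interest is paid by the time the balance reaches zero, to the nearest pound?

Promo months 1–6 at r₀ = 0%/12 = 0; months 7+ at r₁ = 27.1%/12 = 0.0225833.
After month 6 (no interest yet): B = £6,250.00 − 6·£260.00 = £4,690.00.
Then at r₁ with £260.00/mo: n₂ = −ln(1 − r₁·B/P)/ln(1+r₁) ≈ 23.43 → 24 more payments.
Total paid = 29·£260.00 + £111.83 = £7,651.83; interest = £7,651.83 − £6,250.00 = £1,401.83.

£1,402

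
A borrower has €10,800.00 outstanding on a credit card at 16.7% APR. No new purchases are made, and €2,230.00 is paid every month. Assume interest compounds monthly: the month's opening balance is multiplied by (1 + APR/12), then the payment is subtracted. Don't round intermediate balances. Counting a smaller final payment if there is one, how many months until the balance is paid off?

Monthly rate r = 16.7%/12 = 1.39167% = 0.0139167.
Recurrence: B ← B·(1+r) − €2,230.00.
Month 1: interest €150.30; balance after payment €8,720.30.
Month 2: interest €121.36; balance after payment €6,611.66.
Month 3: interest €92.01; balance after payment €4,473.67.
Month 4: interest €62.26; balance after payment €2,305.93.
Month 5: interest €32.09; balance after payment €108.02.
Month 6: interest €1.50; balance after payment €0.00.

6 months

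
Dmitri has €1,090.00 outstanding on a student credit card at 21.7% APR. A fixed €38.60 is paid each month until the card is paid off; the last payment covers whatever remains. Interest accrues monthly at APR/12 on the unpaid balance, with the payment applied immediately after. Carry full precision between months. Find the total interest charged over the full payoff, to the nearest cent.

Monthly rate r = 21.7%/12 = 1.80833% = 0.0180833.
Payoff takes n = ⌈−ln(1 − rB₀/P)/ln(1+r)⌉ = ⌈39.877⌉ = 40 payments; the last is €33.88.
Total paid = 39·€38.60 + €33.88 = €1,539.28.
Total interest = total paid − principal = €1,539.28 − €1,090.00 = €449.28.

€449.28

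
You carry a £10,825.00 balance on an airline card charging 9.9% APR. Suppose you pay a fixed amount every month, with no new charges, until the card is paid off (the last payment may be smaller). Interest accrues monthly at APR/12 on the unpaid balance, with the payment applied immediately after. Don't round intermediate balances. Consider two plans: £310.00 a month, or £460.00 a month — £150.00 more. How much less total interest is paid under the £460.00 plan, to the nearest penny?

Monthly rate r = 9.9%/12 = 0.825% = 0.00825.
At £310.00/mo: n = ⌈−ln(1 − rB₀/P)/ln(1+r)⌉ = 42 payments (last £110.99); total interest = total paid − £10,825.00 = £1,995.99.
At £460.00/mo: 27 payments (last £125.24); total interest £1,260.24.
Interest saved = £1,995.99 − £1,260.24 = £735.75.

£735.75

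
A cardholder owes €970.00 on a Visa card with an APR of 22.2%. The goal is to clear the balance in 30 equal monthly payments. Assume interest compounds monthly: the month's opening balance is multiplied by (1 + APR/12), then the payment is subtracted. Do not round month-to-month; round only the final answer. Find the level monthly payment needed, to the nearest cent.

Monthly rate r = 22.2%/12 = 1.85% = 0.0185.
Level-payment amortization: P = B₀·r / (1 − (1+r)^(−n)) = 970.00·0.0185 / (1 − 1.0185^(−30)).
Denominator 1 − (1+r)^(−30) = 0.423009052.
P = 17.945 / 0.423009052 ≈ 42.42.

€42.42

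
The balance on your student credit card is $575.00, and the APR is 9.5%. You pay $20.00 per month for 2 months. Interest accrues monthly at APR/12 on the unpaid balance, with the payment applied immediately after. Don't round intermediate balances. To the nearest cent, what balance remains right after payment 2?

$543.98

Monthly rate r = 9.5%/12 = 0.791667% = 0.00791667.
Each month: B ← B·(1+r) − $20.00.
Month 1: interest $4.55; balance after payment $559.55.
Month 2: interest $4.43; balance after payment $543.98.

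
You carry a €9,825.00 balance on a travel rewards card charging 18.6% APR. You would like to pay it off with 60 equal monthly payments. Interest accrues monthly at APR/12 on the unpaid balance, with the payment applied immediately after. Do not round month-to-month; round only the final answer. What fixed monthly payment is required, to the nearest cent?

€252.71

Monthly rate r = 18.6%/12 = 1.55% = 0.0155.
Level-payment amortization: P = B₀·r / (1 − (1+r)^(−n)) = 9825.00·0.0155 / (1 − 1.0155^(−60)).
Denominator 1 − (1+r)^(−60) = 0.602621528.
P = 152.288 / 0.602621528 ≈ 252.71.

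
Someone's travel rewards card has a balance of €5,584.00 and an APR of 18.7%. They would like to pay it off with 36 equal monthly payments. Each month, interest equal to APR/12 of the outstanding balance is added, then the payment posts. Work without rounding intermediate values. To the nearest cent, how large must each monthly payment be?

Monthly rate r = 18.7%/12 = 1.55833% = 0.0155833.
Level-payment amortization: P = B₀·r / (1 − (1+r)^(−n)) = 5584.00·0.0155833 / (1 − 1.01558^(−36)).
Denominator 1 − (1+r)^(−36) = 0.426887795.
P = 87.0173 / 0.426887795 ≈ 203.84.

€203.84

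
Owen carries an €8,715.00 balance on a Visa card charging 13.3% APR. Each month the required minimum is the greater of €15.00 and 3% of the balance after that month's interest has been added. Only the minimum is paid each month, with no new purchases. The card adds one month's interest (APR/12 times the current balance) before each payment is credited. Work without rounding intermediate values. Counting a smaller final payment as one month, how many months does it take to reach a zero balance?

189 months

Monthly rate r = 13.3%/12 = 1.10833% = 0.0110833.
While 3% of the post-interest balance exceeds €15.00, each month B ← (B·(1+r))·(1 − 0.03), i.e. B shrinks by the factor (1+r)·0.97 = 0.98075.
This holds for months 1–148. Entering month 149 the balance is €490.85; 3% of the post-interest balance is now below €15.00, so the flat €15.00 minimum applies from here.
From month 149 a fixed €15.00 at rate r clears €490.85 in 41 more payments. Total: 148 + 41 = 189 months.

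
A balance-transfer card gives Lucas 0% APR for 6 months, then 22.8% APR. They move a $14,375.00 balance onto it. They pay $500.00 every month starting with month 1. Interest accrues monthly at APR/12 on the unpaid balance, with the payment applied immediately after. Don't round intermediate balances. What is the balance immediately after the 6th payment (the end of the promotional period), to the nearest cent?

Promo months 1–6 at r₀ = 0%/12 = 0; months 7+ at r₁ = 22.8%/12 = 0.019.
After month 6 (no interest yet): B = $14,375.00 − 6·$500.00 = $11,375.00.

$11,375.00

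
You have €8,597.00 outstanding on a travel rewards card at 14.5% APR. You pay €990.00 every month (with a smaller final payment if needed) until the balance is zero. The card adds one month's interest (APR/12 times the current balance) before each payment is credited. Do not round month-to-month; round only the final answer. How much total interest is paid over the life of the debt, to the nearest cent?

Monthly rate r = 14.5%/12 = 1.20833% = 0.0120833.
Payoff takes n = ⌈−ln(1 − rB₀/P)/ln(1+r)⌉ = ⌈9.229⌉ = 10 payments; the last is €228.12.
Total paid = 9·€990.00 + €228.12 = €9,138.12.
Total interest = total paid − principal = €9,138.12 − €8,597.00 = €541.12.

€541.12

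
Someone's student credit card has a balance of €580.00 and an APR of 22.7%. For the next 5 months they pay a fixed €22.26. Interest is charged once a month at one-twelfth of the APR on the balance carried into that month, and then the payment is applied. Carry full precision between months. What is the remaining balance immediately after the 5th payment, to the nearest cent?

€521.38

Monthly rate r = 22.7%/12 = 1.89167% = 0.0189167.
Each month: B ← B·(1+r) − €22.26.
Month 1: interest €10.97; balance after payment €568.71.
Month 2: interest €10.76; balance after payment €557.21.
Month 3: interest €10.54; balance after payment €545.49.
Month 4: interest €10.32; balance after payment €533.55.
Month 5: interest €10.09; balance after payment €521.38.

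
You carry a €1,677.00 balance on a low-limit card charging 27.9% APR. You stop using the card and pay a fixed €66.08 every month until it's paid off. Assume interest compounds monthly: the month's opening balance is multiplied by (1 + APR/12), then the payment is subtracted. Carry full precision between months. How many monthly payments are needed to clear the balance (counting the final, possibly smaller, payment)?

39 payments

Monthly rate r = 27.9%/12 = 2.325% = 0.02325.
Recurrence: B ← B·(1+r) − €66.08.
Month 1: interest €38.99; balance after payment €1,649.91.
Month 2: interest €38.36; balance after payment €1,622.19.
Closed form: n = −ln(1 − rB₀/P)/ln(1+r) = −ln(0.40995)/ln(1.02325) ≈ 38.797, so the balance reaches zero during payment 39.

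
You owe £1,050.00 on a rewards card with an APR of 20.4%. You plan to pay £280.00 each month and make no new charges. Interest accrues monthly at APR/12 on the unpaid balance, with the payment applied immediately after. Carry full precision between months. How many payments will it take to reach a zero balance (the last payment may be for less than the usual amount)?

4 months

Monthly rate r = 20.4%/12 = 1.7% = 0.017.
Recurrence: B ← B·(1+r) − £280.00.
Month 1: interest £17.85; balance after payment £787.85.
Month 2: interest £13.39; balance after payment £521.24.
Month 3: interest £8.86; balance after payment £250.10.
Month 4: interest £4.25; balance after payment £0.00.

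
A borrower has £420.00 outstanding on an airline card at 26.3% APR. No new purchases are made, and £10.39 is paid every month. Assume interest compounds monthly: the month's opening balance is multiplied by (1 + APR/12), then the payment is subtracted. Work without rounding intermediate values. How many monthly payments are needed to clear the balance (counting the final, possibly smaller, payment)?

101 payments

Monthly rate r = 26.3%/12 = 2.19167% = 0.0219167.
Recurrence: B ← B·(1+r) − £10.39.
Month 1: interest £9.21; balance after payment £418.81.
Month 2: interest £9.18; balance after payment £417.60.
Closed form: n = −ln(1 − rB₀/P)/ln(1+r) = −ln(0.11405)/ln(1.02192) ≈ 100.143, so the balance reaches zero during payment 101.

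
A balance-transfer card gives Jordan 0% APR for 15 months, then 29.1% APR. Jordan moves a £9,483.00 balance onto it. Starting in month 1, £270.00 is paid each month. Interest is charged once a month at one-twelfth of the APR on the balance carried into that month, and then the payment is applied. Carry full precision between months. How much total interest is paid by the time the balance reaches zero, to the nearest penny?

Promo months 1–15 at r₀ = 0%/12 = 0; months 16+ at r₁ = 29.1%/12 = 0.02425.
After month 15 (no interest yet): B = £9,483.00 − 15·£270.00 = £5,433.00.
Then at r₁ with £270.00/mo: n₂ = −ln(1 − r₁·B/P)/ln(1+r₁) ≈ 27.94 → 28 more payments.
Total paid = 42·£270.00 + £252.87 = £11,592.87; interest = £11,592.87 − £9,483.00 = £2,109.87.

£2,109.87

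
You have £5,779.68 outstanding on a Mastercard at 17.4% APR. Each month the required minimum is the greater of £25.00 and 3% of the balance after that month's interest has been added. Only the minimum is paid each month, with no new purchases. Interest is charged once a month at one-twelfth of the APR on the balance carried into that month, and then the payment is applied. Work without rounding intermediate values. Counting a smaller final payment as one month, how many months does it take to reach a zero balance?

167 months

Monthly rate r = 17.4%/12 = 1.45% = 0.0145.
While 3% of the post-interest balance exceeds £25.00, each month B ← (B·(1+r))·(1 − 0.03), i.e. B shrinks by the factor (1+r)·0.97 = 0.98406.
This holds for months 1–122. Entering month 123 the balance is £814.34; 3% of the post-interest balance is now below £25.00, so the flat £25.00 minimum applies from here.
From month 123 a fixed £25.00 at rate r clears £814.34 in 45 more payments. Total: 122 + 45 = 167 months.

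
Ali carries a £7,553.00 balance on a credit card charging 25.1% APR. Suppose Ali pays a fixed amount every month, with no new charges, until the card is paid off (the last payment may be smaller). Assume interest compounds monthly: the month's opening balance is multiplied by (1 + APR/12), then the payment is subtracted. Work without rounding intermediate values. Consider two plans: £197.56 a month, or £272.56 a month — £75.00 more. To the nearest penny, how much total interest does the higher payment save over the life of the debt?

Monthly rate r = 25.1%/12 = 2.09167% = 0.0209167.
At £197.56/mo: n = ⌈−ln(1 − rB₀/P)/ln(1+r)⌉ = 78 payments (last £132.52); total interest = total paid − £7,553.00 = £7,791.64.
At £272.56/mo: 42 payments (last £235.74); total interest £3,857.70.
Interest saved = £7,791.64 − £3,857.70 = £3,933.94.

£3,933.94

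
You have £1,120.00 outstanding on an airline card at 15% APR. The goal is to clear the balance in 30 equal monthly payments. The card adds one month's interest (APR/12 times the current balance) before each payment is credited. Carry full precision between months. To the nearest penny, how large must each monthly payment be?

Monthly rate r = 15%/12 = 1.25% = 0.0125.
Level-payment amortization: P = B₀·r / (1 − (1+r)^(−n)) = 1120.00·0.0125 / (1 − 1.0125^(−30)).
Denominator 1 − (1+r)^(−30) = 0.311111328.
P = 14 / 0.311111328 ≈ 45.00.

£45.00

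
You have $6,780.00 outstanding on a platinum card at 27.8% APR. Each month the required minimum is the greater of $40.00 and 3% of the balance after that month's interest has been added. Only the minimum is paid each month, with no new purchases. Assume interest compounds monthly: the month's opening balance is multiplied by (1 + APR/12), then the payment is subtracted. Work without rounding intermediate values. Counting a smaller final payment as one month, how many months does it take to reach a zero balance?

280 months

Monthly rate r = 27.8%/12 = 2.31667% = 0.0231667.
While 3% of the post-interest balance exceeds $40.00, each month B ← (B·(1+r))·(1 − 0.03), i.e. B shrinks by the factor (1+r)·0.97 = 0.99247.
This holds for months 1–219. Entering month 220 the balance is $1,295.68; 3% of the post-interest balance is now below $40.00, so the flat $40.00 minimum applies from here.
From month 220 a fixed $40.00 at rate r clears $1,295.68 in 61 more payments. Total: 219 + 61 = 280 months.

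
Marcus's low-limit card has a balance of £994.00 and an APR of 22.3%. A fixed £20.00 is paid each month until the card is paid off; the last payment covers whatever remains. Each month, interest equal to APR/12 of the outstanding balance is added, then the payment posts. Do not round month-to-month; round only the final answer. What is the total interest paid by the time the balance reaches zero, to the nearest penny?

£1,799.39

Monthly rate r = 22.3%/12 = 1.85833% = 0.0185833.
Payoff takes n = ⌈−ln(1 − rB₀/P)/ln(1+r)⌉ = ⌈139.667⌉ = 140 payments; the last is £13.39.
Total paid = 139·£20.00 + £13.39 = £2,793.39.
Total interest = total paid − principal = £2,793.39 − £994.00 = £1,799.39.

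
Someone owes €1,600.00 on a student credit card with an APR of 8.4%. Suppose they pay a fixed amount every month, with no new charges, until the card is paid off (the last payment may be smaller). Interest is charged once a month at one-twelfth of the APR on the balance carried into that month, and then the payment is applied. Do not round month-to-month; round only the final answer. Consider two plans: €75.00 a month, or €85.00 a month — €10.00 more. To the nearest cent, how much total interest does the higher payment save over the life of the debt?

Monthly rate r = 8.4%/12 = 0.7% = 0.007.
At €75.00/mo: n = ⌈−ln(1 − rB₀/P)/ln(1+r)⌉ = 24 payments (last €13.97); total interest = total paid − €1,600.00 = €138.97.
At €85.00/mo: 21 payments (last €21.75); total interest €121.75.
Interest saved = €138.97 − €121.75 = €17.22.

€17.22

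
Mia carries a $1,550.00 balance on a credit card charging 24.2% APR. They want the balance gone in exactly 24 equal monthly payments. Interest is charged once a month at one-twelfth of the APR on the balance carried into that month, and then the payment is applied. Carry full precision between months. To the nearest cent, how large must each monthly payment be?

$82.11

Monthly rate r = 24.2%/12 = 2.01667% = 0.0201667.
Level-payment amortization: P = B₀·r / (1 − (1+r)^(−n)) = 1550.00·0.0201667 / (1 − 1.02017^(−24)).
Denominator 1 − (1+r)^(−24) = 0.380711663.
P = 31.2583 / 0.380711663 ≈ 82.11.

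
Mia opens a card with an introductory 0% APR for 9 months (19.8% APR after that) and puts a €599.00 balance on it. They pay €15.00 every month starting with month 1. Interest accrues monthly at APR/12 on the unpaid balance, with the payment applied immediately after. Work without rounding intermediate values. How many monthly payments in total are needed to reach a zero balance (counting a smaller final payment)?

Promo months 1–9 at r₀ = 0%/12 = 0; months 10+ at r₁ = 19.8%/12 = 0.0165.
After month 9 (no interest yet): B = €599.00 − 9·€15.00 = €464.00.
Then at r₁ with €15.00/mo: n₂ = −ln(1 − r₁·B/P)/ln(1+r₁) ≈ 43.64 → 44 more payments.

53 months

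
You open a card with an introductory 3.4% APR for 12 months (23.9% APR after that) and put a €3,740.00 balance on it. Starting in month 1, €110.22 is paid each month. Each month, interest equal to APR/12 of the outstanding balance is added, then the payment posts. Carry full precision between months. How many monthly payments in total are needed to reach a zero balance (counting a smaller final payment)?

43 payments

Promo months 1–12 at r₀ = 3.4%/12 = 0.00283333; months 13+ at r₁ = 23.9%/12 = 0.0199167.
After month 12: iterate B ← B·(1+r₀) − €110.22 for 12 months → €2,525.71.
Then at r₁ with €110.22/mo: n₂ = −ln(1 − r₁·B/P)/ln(1+r₁) ≈ 30.91 → 31 more payments.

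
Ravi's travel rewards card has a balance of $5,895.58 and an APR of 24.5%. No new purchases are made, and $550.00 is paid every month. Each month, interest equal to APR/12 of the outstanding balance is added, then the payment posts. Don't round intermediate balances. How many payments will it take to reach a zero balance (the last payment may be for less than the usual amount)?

Monthly rate r = 24.5%/12 = 2.04167% = 0.0204167.
Recurrence: B ← B·(1+r) − $550.00.
Month 1: interest $120.37; balance after payment $5,465.95.
Month 2: interest $111.60; balance after payment $5,027.54.
Closed form: n = −ln(1 − rB₀/P)/ln(1+r) = −ln(0.78115)/ln(1.02042) ≈ 12.221, so the balance reaches zero during payment 13.

13 months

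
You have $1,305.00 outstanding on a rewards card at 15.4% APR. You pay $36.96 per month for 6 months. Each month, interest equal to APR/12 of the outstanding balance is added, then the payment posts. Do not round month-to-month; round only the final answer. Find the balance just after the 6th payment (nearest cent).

$1,179.77

Monthly rate r = 15.4%/12 = 1.28333% = 0.0128333.
Each month: B ← B·(1+r) − $36.96.
Month 1: interest $16.75; balance after payment $1,284.79.
Month 2: interest $16.49; balance after payment $1,264.32.
Month 3: interest $16.23; balance after payment $1,243.58.
Month 4: interest $15.96; balance after payment $1,222.58.
Month 5: interest $15.69; balance after payment $1,201.31.
Month 6: interest $15.42; balance after payment $1,179.77.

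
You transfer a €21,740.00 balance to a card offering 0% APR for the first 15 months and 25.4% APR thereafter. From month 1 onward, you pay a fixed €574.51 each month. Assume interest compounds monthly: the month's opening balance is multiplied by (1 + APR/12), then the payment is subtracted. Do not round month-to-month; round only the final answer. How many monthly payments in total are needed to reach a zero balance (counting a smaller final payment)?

47 months

Promo months 1–15 at r₀ = 0%/12 = 0; months 16+ at r₁ = 25.4%/12 = 0.0211667.
After month 15 (no interest yet): B = €21,740.00 − 15·€574.51 = €13,122.35.
Then at r₁ with €574.51/mo: n₂ = −ln(1 − r₁·B/P)/ln(1+r₁) ≈ 31.54 → 32 more payments.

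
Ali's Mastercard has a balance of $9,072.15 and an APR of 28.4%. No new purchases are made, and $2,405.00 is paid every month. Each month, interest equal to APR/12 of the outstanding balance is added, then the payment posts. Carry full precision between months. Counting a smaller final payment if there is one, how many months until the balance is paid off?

4 months

Monthly rate r = 28.4%/12 = 2.36667% = 0.0236667.
Recurrence: B ← B·(1+r) − $2,405.00.
Month 1: interest $214.71; balance after payment $6,881.86.
Month 2: interest $162.87; balance after payment $4,639.73.
Month 3: interest $109.81; balance after payment $2,344.54.
Month 4: interest $55.49; balance after payment $0.00.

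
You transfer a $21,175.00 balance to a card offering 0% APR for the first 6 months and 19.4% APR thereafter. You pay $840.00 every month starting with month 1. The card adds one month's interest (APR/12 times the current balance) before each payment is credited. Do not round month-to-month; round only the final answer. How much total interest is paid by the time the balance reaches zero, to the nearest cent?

$3,342.07

Promo months 1–6 at r₀ = 0%/12 = 0; months 7+ at r₁ = 19.4%/12 = 0.0161667.
After month 6 (no interest yet): B = $21,175.00 − 6·$840.00 = $16,135.00.
Then at r₁ with $840.00/mo: n₂ = −ln(1 − r₁·B/P)/ln(1+r₁) ≈ 23.19 → 24 more payments.
Total paid = 29·$840.00 + $157.07 = $24,517.07; interest = $24,517.07 − $21,175.00 = $3,342.07.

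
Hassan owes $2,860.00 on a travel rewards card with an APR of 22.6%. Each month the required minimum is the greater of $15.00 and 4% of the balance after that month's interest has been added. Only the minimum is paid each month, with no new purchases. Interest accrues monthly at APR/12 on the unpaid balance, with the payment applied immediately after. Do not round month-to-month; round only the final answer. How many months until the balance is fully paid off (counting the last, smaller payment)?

Monthly rate r = 22.6%/12 = 1.88333% = 0.0188333.
While 4% of the post-interest balance exceeds $15.00, each month B ← (B·(1+r))·(1 − 0.04), i.e. B shrinks by the factor (1+r)·0.96 = 0.97808.
This holds for months 1–93. Entering month 94 the balance is $364.07; 4% of the post-interest balance is now below $15.00, so the flat $15.00 minimum applies from here.
From month 94 a fixed $15.00 at rate r clears $364.07 in 33 more payments. Total: 93 + 33 = 126 months.

126 months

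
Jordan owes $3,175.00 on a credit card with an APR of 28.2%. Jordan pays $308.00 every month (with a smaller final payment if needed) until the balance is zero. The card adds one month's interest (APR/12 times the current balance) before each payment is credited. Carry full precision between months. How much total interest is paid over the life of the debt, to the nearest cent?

Monthly rate r = 28.2%/12 = 2.35% = 0.0235.
Payoff takes n = ⌈−ln(1 − rB₀/P)/ln(1+r)⌉ = ⌈11.942⌉ = 12 payments; the last is $290.45.
Total paid = 11·$308.00 + $290.45 = $3,678.45.
Total interest = total paid − principal = $3,678.45 − $3,175.00 = $503.45.

$503.45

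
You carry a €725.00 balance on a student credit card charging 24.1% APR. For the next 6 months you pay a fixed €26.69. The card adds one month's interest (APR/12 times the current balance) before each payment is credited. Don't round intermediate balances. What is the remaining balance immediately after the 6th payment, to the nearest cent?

€648.47

Monthly rate r = 24.1%/12 = 2.00833% = 0.0200833.
Each month: B ← B·(1+r) − €26.69.
Month 1: interest €14.56; balance after payment €712.87.
Month 2: interest €14.32; balance after payment €700.50.
Month 3: interest €14.07; balance after payment €687.88.
Month 4: interest €13.81; balance after payment €675.00.
Month 5: interest €13.56; balance after payment €661.87.
Month 6: interest €13.29; balance after payment €648.47.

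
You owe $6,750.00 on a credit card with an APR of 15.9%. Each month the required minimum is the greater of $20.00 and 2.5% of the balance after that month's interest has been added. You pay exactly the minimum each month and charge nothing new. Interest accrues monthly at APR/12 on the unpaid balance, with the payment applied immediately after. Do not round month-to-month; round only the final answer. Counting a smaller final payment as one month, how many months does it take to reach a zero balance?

233 months

Monthly rate r = 15.9%/12 = 1.325% = 0.01325.
While 2.5% of the post-interest balance exceeds $20.00, each month B ← (B·(1+r))·(1 − 0.025), i.e. B shrinks by the factor (1+r)·0.975 = 0.98792.
This holds for months 1–177. Entering month 178 the balance is $785.17; 2.5% of the post-interest balance is now below $20.00, so the flat $20.00 minimum applies from here.
From month 178 a fixed $20.00 at rate r clears $785.17 in 56 more payments. Total: 177 + 56 = 233 months.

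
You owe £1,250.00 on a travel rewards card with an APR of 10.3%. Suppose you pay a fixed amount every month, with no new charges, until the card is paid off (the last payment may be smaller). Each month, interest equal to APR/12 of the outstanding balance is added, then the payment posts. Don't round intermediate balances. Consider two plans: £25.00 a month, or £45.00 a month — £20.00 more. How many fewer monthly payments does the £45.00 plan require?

Monthly rate r = 10.3%/12 = 0.858333% = 0.00858333.
At £25.00/mo: n = ⌈−ln(1 − rB₀/P)/ln(1+r)⌉ = 66 payments (last £15.01); total interest = total paid − £1,250.00 = £390.01.
At £45.00/mo: 32 payments (last £39.09); total interest £184.09.
Payments saved = 66 − 32 = 34.

34 fewer payments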